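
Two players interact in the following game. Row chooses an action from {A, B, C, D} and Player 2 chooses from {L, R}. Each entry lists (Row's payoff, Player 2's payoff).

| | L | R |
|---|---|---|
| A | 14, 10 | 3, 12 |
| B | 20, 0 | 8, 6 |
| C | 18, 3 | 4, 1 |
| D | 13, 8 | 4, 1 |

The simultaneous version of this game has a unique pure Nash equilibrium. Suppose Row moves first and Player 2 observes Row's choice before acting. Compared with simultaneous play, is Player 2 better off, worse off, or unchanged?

worse off

Backward induction with Row moving first.
- A: Player 2 compares 10, 12 and picks R; Row would get 3.
- B: Player 2 compares 0, 6 and picks R; Row would get 8.
- C: Player 2 compares 3, 1 and picks L; Row would get 18.
- D: Player 2 compares 8, 1 and picks L; Row would get 13.
Row's induced payoffs are 3, 8, 18, 13, so Row commits to C. Subgame-perfect outcome: (C, L) with payoffs (18, 3).
Under simultaneous play:
Row's best replies: L→B; R→B.
Player 2's best replies: A→R; B→R; C→L; D→L.
The unique mutual best reply is (B, R), giving (8, 6).
Player 2 earns 3 sequentially versus 6 at the Nash outcome: worse off.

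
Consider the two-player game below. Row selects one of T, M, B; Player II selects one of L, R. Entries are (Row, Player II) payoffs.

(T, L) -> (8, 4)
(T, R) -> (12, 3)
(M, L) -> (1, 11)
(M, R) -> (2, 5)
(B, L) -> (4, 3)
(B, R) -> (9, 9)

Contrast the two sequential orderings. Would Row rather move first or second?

first

If Row leads: Player II's best replies are T→L, M→L, B→R; Row's induced payoffs 8, 1, 9; outcome (B, R), payoffs (9, 9).
If Player II leads: Row's best replies are L→T, R→T; Player II's induced payoffs 4, 3; outcome (T, L), payoffs (8, 4).
Row gets 9 moving first and 8 moving second, so Row prefers to move first.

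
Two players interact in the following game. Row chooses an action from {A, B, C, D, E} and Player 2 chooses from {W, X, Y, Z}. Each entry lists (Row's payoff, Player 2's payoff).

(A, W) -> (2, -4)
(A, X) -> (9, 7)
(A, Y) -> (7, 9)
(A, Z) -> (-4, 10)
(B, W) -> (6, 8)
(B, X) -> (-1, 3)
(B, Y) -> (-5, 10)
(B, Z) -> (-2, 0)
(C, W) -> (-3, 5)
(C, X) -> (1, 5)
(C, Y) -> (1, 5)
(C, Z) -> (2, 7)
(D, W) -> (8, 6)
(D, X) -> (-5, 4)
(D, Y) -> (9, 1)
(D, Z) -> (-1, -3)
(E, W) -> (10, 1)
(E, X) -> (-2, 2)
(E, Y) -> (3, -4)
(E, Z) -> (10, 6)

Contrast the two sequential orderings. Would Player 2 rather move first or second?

If Row leads: Player 2's best replies are A→Z, B→Y, C→Z, D→W, E→Z; Row's induced payoffs -4, -5, 2, 8, 10; outcome (E, Z), payoffs (10, 6).
If Player 2 leads: Row's best replies are W→E, X→A, Y→D, Z→E; Player 2's induced payoffs 1, 7, 1, 6; outcome (A, X), payoffs (9, 7).
Player 2 gets 7 moving first and 6 moving second, so Player 2 prefers to move first.

first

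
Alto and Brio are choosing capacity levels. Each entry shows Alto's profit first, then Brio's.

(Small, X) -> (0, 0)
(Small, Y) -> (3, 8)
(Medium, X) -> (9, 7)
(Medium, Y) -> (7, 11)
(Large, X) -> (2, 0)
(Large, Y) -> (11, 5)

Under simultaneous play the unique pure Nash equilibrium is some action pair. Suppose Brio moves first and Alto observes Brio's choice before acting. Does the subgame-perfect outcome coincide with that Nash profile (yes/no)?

no

Solve by backward induction (Brio leads).
- X: Alto compares 0, 9, 2 and picks Medium; Brio would get 7.
- Y: Alto compares 3, 7, 11 and picks Large; Brio would get 5.
Among 7, 5, the best is 7 at X. Subgame-perfect outcome: (Medium, X) with payoffs (9, 7).
For the simultaneous game, intersect best replies.
Alto's best replies: X→Medium; Y→Large.
Brio's best replies: Small→Y; Medium→Y; Large→Y.
Only (Large, Y) has each player best-responding; Nash payoffs (11, 5).
Sequential outcome (Medium, X) differs from the Nash profile (Large, Y).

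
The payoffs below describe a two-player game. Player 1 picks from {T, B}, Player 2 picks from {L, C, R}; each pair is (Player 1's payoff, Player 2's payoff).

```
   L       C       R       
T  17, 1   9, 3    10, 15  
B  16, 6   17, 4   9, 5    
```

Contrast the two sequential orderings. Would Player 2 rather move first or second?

If Player 1 leads: Player 2's best replies are T→R, B→L; Player 1's induced payoffs 10, 16; outcome (B, L), payoffs (16, 6).
If Player 2 leads: Player 1's best replies are L→T, C→B, R→T; Player 2's induced payoffs 1, 4, 15; outcome (T, R), payoffs (10, 15).
Player 2 gets 15 moving first and 6 moving second, so Player 2 prefers to move first.

first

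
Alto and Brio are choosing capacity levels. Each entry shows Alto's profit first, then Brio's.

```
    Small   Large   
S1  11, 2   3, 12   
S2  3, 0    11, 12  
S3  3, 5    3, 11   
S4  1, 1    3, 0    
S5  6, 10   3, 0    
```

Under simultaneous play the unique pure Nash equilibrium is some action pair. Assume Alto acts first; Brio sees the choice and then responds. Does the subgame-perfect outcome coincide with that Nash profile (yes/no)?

Backward induction with Alto moving first.
- S1 → Brio plays Large (best of 2, 12); Alto gets 3.
- S2 → Brio plays Large (best of 0, 12); Alto gets 11.
- S3 → Brio plays Large (best of 5, 11); Alto gets 3.
- S4 → Brio plays Small (best of 1, 0); Alto gets 1.
- S5 → Brio plays Small (best of 10, 0); Alto gets 6.
Alto's induced payoffs are 3, 11, 3, 1, 6, so Alto commits to S2. Subgame-perfect outcome: (S2, Large) with payoffs (11, 12).
Now find the simultaneous Nash equilibrium.
Alto's best replies: Small→S1; Large→S2.
Brio's best replies: S1→Large; S2→Large; S3→Large; S4→Small; S5→Small.
The unique mutual best reply is (S2, Large), giving (11, 12).
Sequential outcome (S2, Large) coincides with the Nash profile (S2, Large).

yes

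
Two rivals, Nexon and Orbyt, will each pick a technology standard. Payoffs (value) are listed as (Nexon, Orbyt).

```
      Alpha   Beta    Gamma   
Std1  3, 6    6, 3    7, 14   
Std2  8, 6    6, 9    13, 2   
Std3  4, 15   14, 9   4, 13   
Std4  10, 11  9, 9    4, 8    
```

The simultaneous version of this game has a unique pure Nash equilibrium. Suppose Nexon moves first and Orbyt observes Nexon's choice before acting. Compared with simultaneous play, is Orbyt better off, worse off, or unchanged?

Orbyt best-responds to each possible Nexon move:
- Std1 → Orbyt plays Gamma (best of 6, 3, 14); Nexon gets 7.
- Std2 → Orbyt plays Beta (best of 6, 9, 2); Nexon gets 6.
- Std3 → Orbyt plays Alpha (best of 15, 9, 13); Nexon gets 4.
- Std4 → Orbyt plays Alpha (best of 11, 9, 8); Nexon gets 10.
Maximizing over 7, 6, 4, 10, Nexon chooses Std4. Subgame-perfect outcome: (Std4, Alpha) with payoffs (10, 11).
For the simultaneous game, intersect best replies.
Nexon's best replies: Alpha→Std4; Beta→Std3; Gamma→Std2.
Orbyt's best replies: Std1→Gamma; Std2→Beta; Std3→Alpha; Std4→Alpha.
Only (Std4, Alpha) has each player best-responding; Nash payoffs (10, 11).
Orbyt earns 11 sequentially versus 11 at the Nash outcome: unchanged.

unchanged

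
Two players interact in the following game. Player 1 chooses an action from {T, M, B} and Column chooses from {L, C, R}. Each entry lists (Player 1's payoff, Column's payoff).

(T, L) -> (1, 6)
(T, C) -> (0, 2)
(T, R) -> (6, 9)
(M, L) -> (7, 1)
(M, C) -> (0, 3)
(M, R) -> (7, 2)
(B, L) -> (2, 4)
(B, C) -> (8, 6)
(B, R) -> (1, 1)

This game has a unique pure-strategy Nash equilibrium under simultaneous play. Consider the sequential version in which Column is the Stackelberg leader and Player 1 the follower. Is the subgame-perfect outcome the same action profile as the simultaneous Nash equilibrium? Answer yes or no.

Player 1 best-responds to each possible Column move:
- L → Player 1 plays M (best of 1, 7, 2); Column gets 1.
- C → Player 1 plays B (best of 0, 0, 8); Column gets 6.
- R → Player 1 plays M (best of 6, 7, 1); Column gets 2.
Column's induced payoffs are 1, 6, 2, so Column commits to C. Subgame-perfect outcome: (B, C) with payoffs (8, 6).
For the simultaneous game, intersect best replies.
Player 1's best replies: L→M; C→B; R→M.
Column's best replies: T→R; M→C; B→C.
The unique mutual best reply is (B, C), giving (8, 6).
Sequential outcome (B, C) coincides with the Nash profile (B, C).

yes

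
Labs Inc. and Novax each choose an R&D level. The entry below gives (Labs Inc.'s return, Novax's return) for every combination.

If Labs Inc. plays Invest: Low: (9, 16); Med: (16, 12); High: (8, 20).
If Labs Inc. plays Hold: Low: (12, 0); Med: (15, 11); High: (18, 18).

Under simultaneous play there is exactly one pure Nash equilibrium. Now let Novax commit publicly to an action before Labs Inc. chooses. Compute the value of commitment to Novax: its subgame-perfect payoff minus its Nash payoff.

Work backward from Labs Inc.'s decision.
- Low: Labs Inc. compares 9, 12 and picks Hold; Novax would get 0.
- Med: Labs Inc. compares 16, 15 and picks Invest; Novax would get 12.
- High: Labs Inc. compares 8, 18 and picks Hold; Novax would get 18.
Among 0, 12, 18, the best is 18 at High. Subgame-perfect outcome: (Hold, High) with payoffs (18, 18).
For the simultaneous game, intersect best replies.
Labs Inc.'s best replies: Low→Hold; Med→Invest; High→Hold.
Novax's best replies: Invest→High; Hold→High.
The unique mutual best reply is (Hold, High), giving (18, 18).
Novax's commitment gain: 18 − 18 = 0.

0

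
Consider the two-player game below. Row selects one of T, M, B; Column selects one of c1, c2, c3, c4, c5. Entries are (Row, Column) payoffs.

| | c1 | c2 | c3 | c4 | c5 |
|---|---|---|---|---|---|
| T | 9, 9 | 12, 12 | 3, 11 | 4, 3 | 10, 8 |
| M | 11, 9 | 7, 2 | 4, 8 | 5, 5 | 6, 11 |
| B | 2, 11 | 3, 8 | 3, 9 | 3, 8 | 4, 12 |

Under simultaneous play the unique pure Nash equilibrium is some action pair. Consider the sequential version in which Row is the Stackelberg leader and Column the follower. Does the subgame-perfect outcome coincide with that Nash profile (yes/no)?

Solve by backward induction (Row leads).
- T: Column compares 9, 12, 11, 3, 8 and picks c2; Row would get 12.
- M: Column compares 9, 2, 8, 5, 11 and picks c5; Row would get 6.
- B: Column compares 11, 8, 9, 8, 12 and picks c5; Row would get 4.
Among 12, 6, 4, the best is 12 at T. Subgame-perfect outcome: (T, c2) with payoffs (12, 12).
Under simultaneous play:
Row's best replies: c1→M; c2→T; c3→M; c4→M; c5→T.
Column's best replies: T→c2; M→c5; B→c5.
The unique mutual best reply is (T, c2), giving (12, 12).
Sequential outcome (T, c2) coincides with the Nash profile (T, c2).

yes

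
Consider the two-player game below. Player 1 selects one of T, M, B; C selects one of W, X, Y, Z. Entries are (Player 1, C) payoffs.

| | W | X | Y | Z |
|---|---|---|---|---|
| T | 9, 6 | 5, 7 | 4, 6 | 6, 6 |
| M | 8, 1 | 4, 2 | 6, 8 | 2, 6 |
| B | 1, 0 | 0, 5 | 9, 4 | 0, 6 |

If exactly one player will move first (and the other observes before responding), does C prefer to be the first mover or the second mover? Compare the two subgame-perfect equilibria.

If Player 1 leads: C's best replies are T→X, M→Y, B→Z; Player 1's induced payoffs 5, 6, 0; outcome (M, Y), payoffs (6, 8).
If C leads: Player 1's best replies are W→T, X→T, Y→B, Z→T; C's induced payoffs 6, 7, 4, 6; outcome (T, X), payoffs (5, 7).
C gets 7 moving first and 8 moving second, so C prefers to move second.

second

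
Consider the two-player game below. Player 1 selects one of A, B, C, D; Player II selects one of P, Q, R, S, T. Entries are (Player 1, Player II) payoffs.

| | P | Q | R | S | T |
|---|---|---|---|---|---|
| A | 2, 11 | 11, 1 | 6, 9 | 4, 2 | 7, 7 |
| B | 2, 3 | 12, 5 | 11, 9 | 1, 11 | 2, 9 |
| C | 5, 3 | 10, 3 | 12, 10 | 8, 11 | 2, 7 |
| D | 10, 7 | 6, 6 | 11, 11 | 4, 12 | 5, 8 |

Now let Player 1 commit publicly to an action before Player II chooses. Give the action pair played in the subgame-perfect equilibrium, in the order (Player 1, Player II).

Work backward from Player II's decision.
- A → Player II plays P (best of 11, 1, 9, 2, 7); Player 1 gets 2.
- B → Player II plays S (best of 3, 5, 9, 11, 9); Player 1 gets 1.
- C → Player II plays S (best of 3, 3, 10, 11, 7); Player 1 gets 8.
- D → Player II plays S (best of 7, 6, 11, 12, 8); Player 1 gets 4.
Among 2, 1, 8, 4, the best is 8 at C. Subgame-perfect outcome: (C, S) with payoffs (8, 11).

(C, S)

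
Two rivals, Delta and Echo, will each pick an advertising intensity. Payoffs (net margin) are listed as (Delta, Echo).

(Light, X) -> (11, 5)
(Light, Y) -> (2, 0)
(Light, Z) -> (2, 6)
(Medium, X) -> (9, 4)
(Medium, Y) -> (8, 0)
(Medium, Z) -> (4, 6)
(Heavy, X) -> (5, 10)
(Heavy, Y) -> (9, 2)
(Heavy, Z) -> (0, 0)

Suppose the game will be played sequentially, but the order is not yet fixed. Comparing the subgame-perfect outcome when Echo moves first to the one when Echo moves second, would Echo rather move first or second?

second

If Delta leads: Echo's best replies are Light→Z, Medium→Z, Heavy→X; Delta's induced payoffs 2, 4, 5; outcome (Heavy, X), payoffs (5, 10).
If Echo leads: Delta's best replies are X→Light, Y→Heavy, Z→Medium; Echo's induced payoffs 5, 2, 6; outcome (Medium, Z), payoffs (4, 6).
Echo gets 6 moving first and 10 moving second, so Echo prefers to move second.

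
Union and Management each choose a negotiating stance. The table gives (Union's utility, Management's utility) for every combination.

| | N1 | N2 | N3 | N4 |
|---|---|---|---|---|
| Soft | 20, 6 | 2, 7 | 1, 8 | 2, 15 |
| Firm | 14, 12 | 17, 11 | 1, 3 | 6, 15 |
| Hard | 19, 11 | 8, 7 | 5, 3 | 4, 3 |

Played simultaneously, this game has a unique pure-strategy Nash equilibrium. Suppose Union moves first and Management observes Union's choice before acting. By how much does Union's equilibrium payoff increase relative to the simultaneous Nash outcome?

Backward induction with Union moving first.
- Soft: BR = N4, leader payoff 2.
- Firm: BR = N4, leader payoff 6.
- Hard: BR = N1, leader payoff 19.
Union's induced payoffs are 2, 6, 19, so Union commits to Hard. Subgame-perfect outcome: (Hard, N1) with payoffs (19, 11).
Now find the simultaneous Nash equilibrium.
Union's best replies: N1→Soft; N2→Firm; N3→Hard; N4→Firm.
Management's best replies: Soft→N4; Firm→N4; Hard→N1.
The unique mutual best reply is (Firm, N4), giving (6, 15).
Union's commitment gain: 19 − 6 = 13.

13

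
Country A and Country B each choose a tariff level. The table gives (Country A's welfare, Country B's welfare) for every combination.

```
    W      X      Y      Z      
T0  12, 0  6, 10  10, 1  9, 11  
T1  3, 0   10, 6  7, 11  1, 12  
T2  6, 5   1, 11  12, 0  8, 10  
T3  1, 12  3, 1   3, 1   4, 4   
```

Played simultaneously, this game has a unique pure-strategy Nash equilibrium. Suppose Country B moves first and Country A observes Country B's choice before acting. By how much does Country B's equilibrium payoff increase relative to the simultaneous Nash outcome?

0

Backward induction with Country B moving first.
- W: Country A compares 12, 3, 6, 1 and picks T0; Country B would get 0.
- X: Country A compares 6, 10, 1, 3 and picks T1; Country B would get 6.
- Y: Country A compares 10, 7, 12, 3 and picks T2; Country B would get 0.
- Z: Country A compares 9, 1, 8, 4 and picks T0; Country B would get 11.
Among 0, 6, 0, 11, the best is 11 at Z. Subgame-perfect outcome: (T0, Z) with payoffs (9, 11).
Under simultaneous play:
Country A's best replies: W→T0; X→T1; Y→T2; Z→T0.
Country B's best replies: T0→Z; T1→Z; T2→X; T3→W.
Only (T0, Z) has each player best-responding; Nash payoffs (9, 11).
Country B's commitment gain: 11 − 11 = 0.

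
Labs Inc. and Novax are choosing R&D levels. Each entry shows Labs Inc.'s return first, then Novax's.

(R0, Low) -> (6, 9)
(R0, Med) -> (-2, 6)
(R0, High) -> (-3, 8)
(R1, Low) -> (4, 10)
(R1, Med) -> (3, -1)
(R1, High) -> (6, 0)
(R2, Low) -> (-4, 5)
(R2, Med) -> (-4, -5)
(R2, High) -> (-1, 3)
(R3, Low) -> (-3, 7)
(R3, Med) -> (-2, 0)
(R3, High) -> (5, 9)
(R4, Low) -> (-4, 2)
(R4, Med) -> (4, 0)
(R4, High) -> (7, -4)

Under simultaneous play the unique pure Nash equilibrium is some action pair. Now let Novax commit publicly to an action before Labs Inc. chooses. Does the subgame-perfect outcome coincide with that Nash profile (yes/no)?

Backward induction with Novax moving first.
- Low: Labs Inc. compares 6, 4, -4, -3, -4 and picks R0; Novax would get 9.
- Med: Labs Inc. compares -2, 3, -4, -2, 4 and picks R4; Novax would get 0.
- High: Labs Inc. compares -3, 6, -1, 5, 7 and picks R4; Novax would get -4.
Among 9, 0, -4, the best is 9 at Low. Subgame-perfect outcome: (R0, Low) with payoffs (6, 9).
For the simultaneous game, intersect best replies.
Labs Inc.'s best replies: Low→R0; Med→R4; High→R4.
Novax's best replies: R0→Low; R1→Low; R2→Low; R3→High; R4→Low.
Only (R0, Low) has each player best-responding; Nash payoffs (6, 9).
Sequential outcome (R0, Low) coincides with the Nash profile (R0, Low).

yes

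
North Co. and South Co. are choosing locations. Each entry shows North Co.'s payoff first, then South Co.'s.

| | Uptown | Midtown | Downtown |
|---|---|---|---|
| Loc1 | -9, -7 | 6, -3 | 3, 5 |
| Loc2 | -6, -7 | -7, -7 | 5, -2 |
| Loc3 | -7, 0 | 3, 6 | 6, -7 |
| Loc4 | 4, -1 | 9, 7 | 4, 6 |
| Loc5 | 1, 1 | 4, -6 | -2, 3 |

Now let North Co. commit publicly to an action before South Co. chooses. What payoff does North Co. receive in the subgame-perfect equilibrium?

Work backward from South Co.'s decision.
- Loc1: South Co. compares -7, -3, 5 and picks Downtown; North Co. would get 3.
- Loc2: South Co. compares -7, -7, -2 and picks Downtown; North Co. would get 5.
- Loc3: South Co. compares 0, 6, -7 and picks Midtown; North Co. would get 3.
- Loc4: South Co. compares -1, 7, 6 and picks Midtown; North Co. would get 9.
- Loc5: South Co. compares 1, -6, 3 and picks Downtown; North Co. would get -2.
Maximizing over 3, 5, 3, 9, -2, North Co. chooses Loc4. Subgame-perfect outcome: (Loc4, Midtown) with payoffs (9, 7).

9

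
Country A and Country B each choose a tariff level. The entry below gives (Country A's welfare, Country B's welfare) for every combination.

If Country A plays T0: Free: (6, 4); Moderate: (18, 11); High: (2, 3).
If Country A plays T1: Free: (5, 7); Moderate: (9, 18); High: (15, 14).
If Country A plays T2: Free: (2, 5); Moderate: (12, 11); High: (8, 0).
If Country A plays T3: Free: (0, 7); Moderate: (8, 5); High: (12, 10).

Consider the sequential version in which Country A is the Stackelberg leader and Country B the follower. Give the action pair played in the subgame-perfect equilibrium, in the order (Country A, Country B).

Country B best-responds to each possible Country A move:
- T0: BR = Moderate, leader payoff 18.
- T1: BR = Moderate, leader payoff 9.
- T2: BR = Moderate, leader payoff 12.
- T3: BR = High, leader payoff 12.
Country A's induced payoffs are 18, 9, 12, 12, so Country A commits to T0. Subgame-perfect outcome: (T0, Moderate) with payoffs (18, 11).

(T0, Moderate)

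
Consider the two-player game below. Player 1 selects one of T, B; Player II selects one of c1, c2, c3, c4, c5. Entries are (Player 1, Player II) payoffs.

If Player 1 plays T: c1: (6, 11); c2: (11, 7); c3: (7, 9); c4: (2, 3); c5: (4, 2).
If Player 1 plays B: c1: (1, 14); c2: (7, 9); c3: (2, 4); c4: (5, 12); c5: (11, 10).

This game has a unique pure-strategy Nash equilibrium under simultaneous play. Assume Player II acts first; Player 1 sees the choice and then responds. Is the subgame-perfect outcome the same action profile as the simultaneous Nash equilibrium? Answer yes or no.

no

Backward induction with Player II moving first.
- c1 → Player 1 plays T (best of 6, 1); Player II gets 11.
- c2 → Player 1 plays T (best of 11, 7); Player II gets 7.
- c3 → Player 1 plays T (best of 7, 2); Player II gets 9.
- c4 → Player 1 plays B (best of 2, 5); Player II gets 12.
- c5 → Player 1 plays B (best of 4, 11); Player II gets 10.
Maximizing over 11, 7, 9, 12, 10, Player II chooses c4. Subgame-perfect outcome: (B, c4) with payoffs (5, 12).
For the simultaneous game, intersect best replies.
Player 1's best replies: c1→T; c2→T; c3→T; c4→B; c5→B.
Player II's best replies: T→c1; B→c1.
Only (T, c1) has each player best-responding; Nash payoffs (6, 11).
Sequential outcome (B, c4) differs from the Nash profile (T, c1).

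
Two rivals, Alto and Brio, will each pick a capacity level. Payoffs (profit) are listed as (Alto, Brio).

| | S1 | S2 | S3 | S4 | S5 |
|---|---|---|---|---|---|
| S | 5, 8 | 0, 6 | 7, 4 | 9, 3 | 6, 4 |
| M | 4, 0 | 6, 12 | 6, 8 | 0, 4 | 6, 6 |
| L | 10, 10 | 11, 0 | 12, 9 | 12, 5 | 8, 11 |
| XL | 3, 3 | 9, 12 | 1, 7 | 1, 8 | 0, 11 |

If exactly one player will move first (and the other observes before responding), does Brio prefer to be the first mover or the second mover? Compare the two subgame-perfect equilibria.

second

If Alto leads: Brio's best replies are S→S1, M→S2, L→S5, XL→S2; Alto's induced payoffs 5, 6, 8, 9; outcome (XL, S2), payoffs (9, 12).
If Brio leads: Alto's best replies are S1→L, S2→L, S3→L, S4→L, S5→L; Brio's induced payoffs 10, 0, 9, 5, 11; outcome (L, S5), payoffs (8, 11).
Brio gets 11 moving first and 12 moving second, so Brio prefers to move second.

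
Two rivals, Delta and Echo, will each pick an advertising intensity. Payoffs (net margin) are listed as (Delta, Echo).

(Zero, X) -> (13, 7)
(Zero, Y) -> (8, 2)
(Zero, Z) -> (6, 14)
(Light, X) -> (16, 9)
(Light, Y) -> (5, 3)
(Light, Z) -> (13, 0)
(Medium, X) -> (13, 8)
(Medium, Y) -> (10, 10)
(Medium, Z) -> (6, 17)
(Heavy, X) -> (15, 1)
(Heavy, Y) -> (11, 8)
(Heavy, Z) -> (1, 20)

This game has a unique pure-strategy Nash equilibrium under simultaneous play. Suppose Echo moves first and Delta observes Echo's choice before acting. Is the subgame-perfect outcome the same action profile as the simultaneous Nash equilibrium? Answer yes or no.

yes

Delta best-responds to each possible Echo move:
- X: BR = Light, leader payoff 9.
- Y: BR = Heavy, leader payoff 8.
- Z: BR = Light, leader payoff 0.
Echo's induced payoffs are 9, 8, 0, so Echo commits to X. Subgame-perfect outcome: (Light, X) with payoffs (16, 9).
For the simultaneous game, intersect best replies.
Delta's best replies: X→Light; Y→Heavy; Z→Light.
Echo's best replies: Zero→Z; Light→X; Medium→Z; Heavy→Z.
The unique mutual best reply is (Light, X), giving (16, 9).
Sequential outcome (Light, X) coincides with the Nash profile (Light, X).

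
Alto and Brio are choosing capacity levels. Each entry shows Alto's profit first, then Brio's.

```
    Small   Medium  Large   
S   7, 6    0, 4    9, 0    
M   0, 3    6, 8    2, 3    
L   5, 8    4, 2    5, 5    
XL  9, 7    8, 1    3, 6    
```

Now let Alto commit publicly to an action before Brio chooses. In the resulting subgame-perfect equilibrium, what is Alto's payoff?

Brio best-responds to each possible Alto move:
- S: BR = Small, leader payoff 7.
- M: BR = Medium, leader payoff 6.
- L: BR = Small, leader payoff 5.
- XL: BR = Small, leader payoff 9.
Maximizing over 7, 6, 5, 9, Alto chooses XL. Subgame-perfect outcome: (XL, Small) with payoffs (9, 7).

9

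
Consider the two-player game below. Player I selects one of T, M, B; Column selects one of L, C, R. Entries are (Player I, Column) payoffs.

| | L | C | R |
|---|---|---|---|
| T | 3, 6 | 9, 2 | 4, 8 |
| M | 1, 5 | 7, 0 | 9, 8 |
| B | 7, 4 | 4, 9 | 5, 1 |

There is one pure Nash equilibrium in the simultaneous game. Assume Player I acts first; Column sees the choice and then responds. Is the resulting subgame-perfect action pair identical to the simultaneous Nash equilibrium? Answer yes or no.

Work backward from Column's decision.
- T: BR = R, leader payoff 4.
- M: BR = R, leader payoff 9.
- B: BR = C, leader payoff 4.
Player I's induced payoffs are 4, 9, 4, so Player I commits to M. Subgame-perfect outcome: (M, R) with payoffs (9, 8).
Now find the simultaneous Nash equilibrium.
Player I's best replies: L→B; C→T; R→M.
Column's best replies: T→R; M→R; B→C.
Only (M, R) has each player best-responding; Nash payoffs (9, 8).
Sequential outcome (M, R) coincides with the Nash profile (M, R).

yes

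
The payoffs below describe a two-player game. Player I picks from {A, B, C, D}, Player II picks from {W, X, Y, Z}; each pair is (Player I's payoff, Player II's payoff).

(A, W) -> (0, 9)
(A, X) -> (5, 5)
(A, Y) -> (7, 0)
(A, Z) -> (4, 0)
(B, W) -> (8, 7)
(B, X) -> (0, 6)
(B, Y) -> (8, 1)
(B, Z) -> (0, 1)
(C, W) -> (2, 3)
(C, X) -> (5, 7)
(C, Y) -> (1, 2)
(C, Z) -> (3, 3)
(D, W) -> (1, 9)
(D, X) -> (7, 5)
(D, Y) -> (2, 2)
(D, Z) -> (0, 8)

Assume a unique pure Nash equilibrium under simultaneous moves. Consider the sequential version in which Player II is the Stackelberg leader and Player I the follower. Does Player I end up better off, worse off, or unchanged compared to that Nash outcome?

Solve by backward induction (Player II leads).
- W: BR = B, leader payoff 7.
- X: BR = D, leader payoff 5.
- Y: BR = B, leader payoff 1.
- Z: BR = A, leader payoff 0.
Among 7, 5, 1, 0, the best is 7 at W. Subgame-perfect outcome: (B, W) with payoffs (8, 7).
Now find the simultaneous Nash equilibrium.
Player I's best replies: W→B; X→D; Y→B; Z→A.
Player II's best replies: A→W; B→W; C→X; D→W.
Only (B, W) has each player best-responding; Nash payoffs (8, 7).
Player I earns 8 sequentially versus 8 at the Nash outcome: unchanged.

unchanged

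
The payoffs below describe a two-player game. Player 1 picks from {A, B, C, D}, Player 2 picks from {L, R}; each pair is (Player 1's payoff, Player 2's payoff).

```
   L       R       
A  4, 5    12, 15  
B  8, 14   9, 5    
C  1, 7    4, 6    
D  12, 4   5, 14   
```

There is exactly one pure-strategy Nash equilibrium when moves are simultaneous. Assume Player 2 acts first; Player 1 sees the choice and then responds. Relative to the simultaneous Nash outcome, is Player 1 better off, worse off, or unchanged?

Backward induction with Player 2 moving first.
- L: Player 1 compares 4, 8, 1, 12 and picks D; Player 2 would get 4.
- R: Player 1 compares 12, 9, 4, 5 and picks A; Player 2 would get 15.
Player 2's induced payoffs are 4, 15, so Player 2 commits to R. Subgame-perfect outcome: (A, R) with payoffs (12, 15).
For the simultaneous game, intersect best replies.
Player 1's best replies: L→D; R→A.
Player 2's best replies: A→R; B→L; C→L; D→R.
The unique mutual best reply is (A, R), giving (12, 15).
Player 1 earns 12 sequentially versus 12 at the Nash outcome: unchanged.

unchanged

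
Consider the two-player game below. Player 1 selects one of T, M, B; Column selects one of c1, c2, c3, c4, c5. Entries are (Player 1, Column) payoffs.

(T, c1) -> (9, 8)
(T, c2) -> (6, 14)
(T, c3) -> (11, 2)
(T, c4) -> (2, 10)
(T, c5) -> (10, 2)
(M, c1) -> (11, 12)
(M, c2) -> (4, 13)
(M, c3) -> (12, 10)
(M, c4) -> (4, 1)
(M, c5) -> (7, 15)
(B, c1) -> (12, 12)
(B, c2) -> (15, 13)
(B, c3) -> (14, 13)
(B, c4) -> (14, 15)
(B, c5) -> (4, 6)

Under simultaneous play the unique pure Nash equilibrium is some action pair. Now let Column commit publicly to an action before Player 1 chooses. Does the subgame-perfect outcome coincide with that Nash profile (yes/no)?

yes

Work backward from Player 1's decision.
- c1: BR = B, leader payoff 12.
- c2: BR = B, leader payoff 13.
- c3: BR = B, leader payoff 13.
- c4: BR = B, leader payoff 15.
- c5: BR = T, leader payoff 2.
Maximizing over 12, 13, 13, 15, 2, Column chooses c4. Subgame-perfect outcome: (B, c4) with payoffs (14, 15).
Under simultaneous play:
Player 1's best replies: c1→B; c2→B; c3→B; c4→B; c5→T.
Column's best replies: T→c2; M→c5; B→c4.
The unique mutual best reply is (B, c4), giving (14, 15).
Sequential outcome (B, c4) coincides with the Nash profile (B, c4).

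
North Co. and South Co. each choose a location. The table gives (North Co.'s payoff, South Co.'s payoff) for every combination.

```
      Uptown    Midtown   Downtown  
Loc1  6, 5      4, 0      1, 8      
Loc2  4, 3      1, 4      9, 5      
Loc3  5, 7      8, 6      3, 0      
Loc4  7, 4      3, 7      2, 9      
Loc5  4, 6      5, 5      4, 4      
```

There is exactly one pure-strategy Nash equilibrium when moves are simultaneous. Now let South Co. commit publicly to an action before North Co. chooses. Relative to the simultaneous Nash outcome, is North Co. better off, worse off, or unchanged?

worse off

Work backward from North Co.'s decision.
- Uptown → North Co. plays Loc4 (best of 6, 4, 5, 7, 4); South Co. gets 4.
- Midtown → North Co. plays Loc3 (best of 4, 1, 8, 3, 5); South Co. gets 6.
- Downtown → North Co. plays Loc2 (best of 1, 9, 3, 2, 4); South Co. gets 5.
Maximizing over 4, 6, 5, South Co. chooses Midtown. Subgame-perfect outcome: (Loc3, Midtown) with payoffs (8, 6).
Under simultaneous play:
North Co.'s best replies: Uptown→Loc4; Midtown→Loc3; Downtown→Loc2.
South Co.'s best replies: Loc1→Downtown; Loc2→Downtown; Loc3→Uptown; Loc4→Downtown; Loc5→Uptown.
The unique mutual best reply is (Loc2, Downtown), giving (9, 5).
North Co. earns 8 sequentially versus 9 at the Nash outcome: worse off.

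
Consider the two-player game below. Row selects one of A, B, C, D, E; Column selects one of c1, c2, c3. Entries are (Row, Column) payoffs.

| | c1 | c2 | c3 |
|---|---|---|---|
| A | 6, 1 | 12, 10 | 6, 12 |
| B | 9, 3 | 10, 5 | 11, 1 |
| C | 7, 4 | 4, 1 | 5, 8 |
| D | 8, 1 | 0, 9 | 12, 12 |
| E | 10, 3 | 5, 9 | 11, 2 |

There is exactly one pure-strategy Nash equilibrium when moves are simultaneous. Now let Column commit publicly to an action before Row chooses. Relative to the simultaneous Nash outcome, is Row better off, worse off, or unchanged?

unchanged

Work backward from Row's decision.
- c1 → Row plays E (best of 6, 9, 7, 8, 10); Column gets 3.
- c2 → Row plays A (best of 12, 10, 4, 0, 5); Column gets 10.
- c3 → Row plays D (best of 6, 11, 5, 12, 11); Column gets 12.
Column's induced payoffs are 3, 10, 12, so Column commits to c3. Subgame-perfect outcome: (D, c3) with payoffs (12, 12).
Under simultaneous play:
Row's best replies: c1→E; c2→A; c3→D.
Column's best replies: A→c3; B→c2; C→c3; D→c3; E→c2.
Only (D, c3) has each player best-responding; Nash payoffs (12, 12).
Row earns 12 sequentially versus 12 at the Nash outcome: unchanged.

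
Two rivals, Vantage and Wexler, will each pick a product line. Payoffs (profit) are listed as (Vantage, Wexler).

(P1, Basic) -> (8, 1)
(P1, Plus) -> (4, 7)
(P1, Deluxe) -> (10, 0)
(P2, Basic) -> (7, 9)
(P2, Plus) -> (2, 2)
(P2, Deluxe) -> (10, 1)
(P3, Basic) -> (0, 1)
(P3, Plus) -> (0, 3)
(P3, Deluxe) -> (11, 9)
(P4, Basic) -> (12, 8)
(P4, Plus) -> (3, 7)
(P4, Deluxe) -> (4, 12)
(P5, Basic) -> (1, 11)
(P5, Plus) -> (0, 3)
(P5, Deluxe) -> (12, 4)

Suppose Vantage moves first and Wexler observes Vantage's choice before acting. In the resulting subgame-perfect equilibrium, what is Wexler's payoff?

Wexler best-responds to each possible Vantage move:
- P1: Wexler compares 1, 7, 0 and picks Plus; Vantage would get 4.
- P2: Wexler compares 9, 2, 1 and picks Basic; Vantage would get 7.
- P3: Wexler compares 1, 3, 9 and picks Deluxe; Vantage would get 11.
- P4: Wexler compares 8, 7, 12 and picks Deluxe; Vantage would get 4.
- P5: Wexler compares 11, 3, 4 and picks Basic; Vantage would get 1.
Vantage's induced payoffs are 4, 7, 11, 4, 1, so Vantage commits to P3. Subgame-perfect outcome: (P3, Deluxe) with payoffs (11, 9).

9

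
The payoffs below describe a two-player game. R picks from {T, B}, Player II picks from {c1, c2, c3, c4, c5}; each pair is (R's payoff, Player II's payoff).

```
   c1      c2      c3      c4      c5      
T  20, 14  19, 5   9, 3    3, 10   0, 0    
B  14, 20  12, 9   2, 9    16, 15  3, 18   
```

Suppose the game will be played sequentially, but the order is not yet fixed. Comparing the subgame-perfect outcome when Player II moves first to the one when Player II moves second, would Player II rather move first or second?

first

If R leads: Player II's best replies are T→c1, B→c1; R's induced payoffs 20, 14; outcome (T, c1), payoffs (20, 14).
If Player II leads: R's best replies are c1→T, c2→T, c3→T, c4→B, c5→B; Player II's induced payoffs 14, 5, 3, 15, 18; outcome (B, c5), payoffs (3, 18).
Player II gets 18 moving first and 14 moving second, so Player II prefers to move first.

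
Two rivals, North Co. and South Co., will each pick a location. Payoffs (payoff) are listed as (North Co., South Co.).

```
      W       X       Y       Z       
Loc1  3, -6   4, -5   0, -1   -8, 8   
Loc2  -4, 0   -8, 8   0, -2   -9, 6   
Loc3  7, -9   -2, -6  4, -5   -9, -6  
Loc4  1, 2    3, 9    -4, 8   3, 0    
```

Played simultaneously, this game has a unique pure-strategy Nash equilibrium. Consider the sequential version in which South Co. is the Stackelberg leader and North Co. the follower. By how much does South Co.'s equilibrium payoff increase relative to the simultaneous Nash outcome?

Work backward from North Co.'s decision.
- W: North Co. compares 3, -4, 7, 1 and picks Loc3; South Co. would get -9.
- X: North Co. compares 4, -8, -2, 3 and picks Loc1; South Co. would get -5.
- Y: North Co. compares 0, 0, 4, -4 and picks Loc3; South Co. would get -5.
- Z: North Co. compares -8, -9, -9, 3 and picks Loc4; South Co. would get 0.
Among -9, -5, -5, 0, the best is 0 at Z. Subgame-perfect outcome: (Loc4, Z) with payoffs (3, 0).
For the simultaneous game, intersect best replies.
North Co.'s best replies: W→Loc3; X→Loc1; Y→Loc3; Z→Loc4.
South Co.'s best replies: Loc1→Z; Loc2→X; Loc3→Y; Loc4→X.
Only (Loc3, Y) has each player best-responding; Nash payoffs (4, -5).
South Co.'s commitment gain: 0 − -5 = 5.

5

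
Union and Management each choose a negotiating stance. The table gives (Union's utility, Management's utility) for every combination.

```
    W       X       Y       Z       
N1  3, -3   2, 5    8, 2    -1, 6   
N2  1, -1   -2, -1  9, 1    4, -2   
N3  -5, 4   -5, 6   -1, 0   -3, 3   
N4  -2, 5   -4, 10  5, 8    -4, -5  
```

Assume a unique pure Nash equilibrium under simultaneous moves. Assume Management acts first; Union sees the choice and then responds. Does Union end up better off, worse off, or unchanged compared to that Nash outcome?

Work backward from Union's decision.
- W: BR = N1, leader payoff -3.
- X: BR = N1, leader payoff 5.
- Y: BR = N2, leader payoff 1.
- Z: BR = N2, leader payoff -2.
Among -3, 5, 1, -2, the best is 5 at X. Subgame-perfect outcome: (N1, X) with payoffs (2, 5).
For the simultaneous game, intersect best replies.
Union's best replies: W→N1; X→N1; Y→N2; Z→N2.
Management's best replies: N1→Z; N2→Y; N3→X; N4→X.
The unique mutual best reply is (N2, Y), giving (9, 1).
Union earns 2 sequentially versus 9 at the Nash outcome: worse off.

worse off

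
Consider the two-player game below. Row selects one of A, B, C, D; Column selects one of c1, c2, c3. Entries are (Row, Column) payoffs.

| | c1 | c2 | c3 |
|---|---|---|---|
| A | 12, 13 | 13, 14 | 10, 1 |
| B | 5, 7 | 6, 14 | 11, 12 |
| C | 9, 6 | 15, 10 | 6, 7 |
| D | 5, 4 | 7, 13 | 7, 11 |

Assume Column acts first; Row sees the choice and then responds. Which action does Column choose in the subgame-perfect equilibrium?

Solve by backward induction (Column leads).
- c1: Row compares 12, 5, 9, 5 and picks A; Column would get 13.
- c2: Row compares 13, 6, 15, 7 and picks C; Column would get 10.
- c3: Row compares 10, 11, 6, 7 and picks B; Column would get 12.
Among 13, 10, 12, the best is 13 at c1. Subgame-perfect outcome: (A, c1) with payoffs (12, 13).

c1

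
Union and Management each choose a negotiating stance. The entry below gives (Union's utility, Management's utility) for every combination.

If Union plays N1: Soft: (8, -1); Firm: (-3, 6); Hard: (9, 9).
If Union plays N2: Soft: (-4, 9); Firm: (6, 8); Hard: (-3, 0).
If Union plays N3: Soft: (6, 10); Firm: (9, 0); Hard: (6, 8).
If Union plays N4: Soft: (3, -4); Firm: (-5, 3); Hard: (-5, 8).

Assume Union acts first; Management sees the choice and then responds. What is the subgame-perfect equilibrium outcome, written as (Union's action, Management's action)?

Work backward from Management's decision.
- N1 → Management plays Hard (best of -1, 6, 9); Union gets 9.
- N2 → Management plays Soft (best of 9, 8, 0); Union gets -4.
- N3 → Management plays Soft (best of 10, 0, 8); Union gets 6.
- N4 → Management plays Hard (best of -4, 3, 8); Union gets -5.
Maximizing over 9, -4, 6, -5, Union chooses N1. Subgame-perfect outcome: (N1, Hard) with payoffs (9, 9).

(N1, Hard)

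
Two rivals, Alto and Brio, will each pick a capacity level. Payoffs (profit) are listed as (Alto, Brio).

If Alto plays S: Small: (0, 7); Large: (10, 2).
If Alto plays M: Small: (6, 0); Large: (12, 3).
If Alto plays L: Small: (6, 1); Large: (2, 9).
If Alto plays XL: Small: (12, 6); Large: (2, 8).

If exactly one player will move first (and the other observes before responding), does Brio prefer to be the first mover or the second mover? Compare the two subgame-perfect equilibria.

If Alto leads: Brio's best replies are S→Small, M→Large, L→Large, XL→Large; Alto's induced payoffs 0, 12, 2, 2; outcome (M, Large), payoffs (12, 3).
If Brio leads: Alto's best replies are Small→XL, Large→M; Brio's induced payoffs 6, 3; outcome (XL, Small), payoffs (12, 6).
Brio gets 6 moving first and 3 moving second, so Brio prefers to move first.

first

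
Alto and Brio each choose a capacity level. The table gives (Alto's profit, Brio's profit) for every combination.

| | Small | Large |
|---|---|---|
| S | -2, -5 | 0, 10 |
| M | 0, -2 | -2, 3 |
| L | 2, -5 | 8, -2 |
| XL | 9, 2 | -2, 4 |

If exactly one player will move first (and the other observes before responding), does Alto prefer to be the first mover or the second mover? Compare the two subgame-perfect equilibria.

second

If Alto leads: Brio's best replies are S→Large, M→Large, L→Large, XL→Large; Alto's induced payoffs 0, -2, 8, -2; outcome (L, Large), payoffs (8, -2).
If Brio leads: Alto's best replies are Small→XL, Large→L; Brio's induced payoffs 2, -2; outcome (XL, Small), payoffs (9, 2).
Alto gets 8 moving first and 9 moving second, so Alto prefers to move second.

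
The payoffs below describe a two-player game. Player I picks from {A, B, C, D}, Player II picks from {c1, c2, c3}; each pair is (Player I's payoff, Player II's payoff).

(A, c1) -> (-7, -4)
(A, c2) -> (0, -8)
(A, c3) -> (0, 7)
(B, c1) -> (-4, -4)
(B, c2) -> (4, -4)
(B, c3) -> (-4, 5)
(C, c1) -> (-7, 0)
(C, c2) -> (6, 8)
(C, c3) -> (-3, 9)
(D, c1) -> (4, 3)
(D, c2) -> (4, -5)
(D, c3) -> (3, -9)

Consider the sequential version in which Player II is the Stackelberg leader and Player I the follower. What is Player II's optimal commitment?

Backward induction with Player II moving first.
- c1 → Player I plays D (best of -7, -4, -7, 4); Player II gets 3.
- c2 → Player I plays C (best of 0, 4, 6, 4); Player II gets 8.
- c3 → Player I plays D (best of 0, -4, -3, 3); Player II gets -9.
Maximizing over 3, 8, -9, Player II chooses c2. Subgame-perfect outcome: (C, c2) with payoffs (6, 8).

c2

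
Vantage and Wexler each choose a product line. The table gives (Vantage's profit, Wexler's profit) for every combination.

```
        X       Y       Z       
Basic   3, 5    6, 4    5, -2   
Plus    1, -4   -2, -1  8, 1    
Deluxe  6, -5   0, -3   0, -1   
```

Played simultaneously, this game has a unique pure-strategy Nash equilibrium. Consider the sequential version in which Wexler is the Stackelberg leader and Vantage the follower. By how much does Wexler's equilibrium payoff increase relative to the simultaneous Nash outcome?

Vantage best-responds to each possible Wexler move:
- X: Vantage compares 3, 1, 6 and picks Deluxe; Wexler would get -5.
- Y: Vantage compares 6, -2, 0 and picks Basic; Wexler would get 4.
- Z: Vantage compares 5, 8, 0 and picks Plus; Wexler would get 1.
Wexler's induced payoffs are -5, 4, 1, so Wexler commits to Y. Subgame-perfect outcome: (Basic, Y) with payoffs (6, 4).
Now find the simultaneous Nash equilibrium.
Vantage's best replies: X→Deluxe; Y→Basic; Z→Plus.
Wexler's best replies: Basic→X; Plus→Z; Deluxe→Z.
Only (Plus, Z) has each player best-responding; Nash payoffs (8, 1).
Wexler's commitment gain: 4 − 1 = 3.

3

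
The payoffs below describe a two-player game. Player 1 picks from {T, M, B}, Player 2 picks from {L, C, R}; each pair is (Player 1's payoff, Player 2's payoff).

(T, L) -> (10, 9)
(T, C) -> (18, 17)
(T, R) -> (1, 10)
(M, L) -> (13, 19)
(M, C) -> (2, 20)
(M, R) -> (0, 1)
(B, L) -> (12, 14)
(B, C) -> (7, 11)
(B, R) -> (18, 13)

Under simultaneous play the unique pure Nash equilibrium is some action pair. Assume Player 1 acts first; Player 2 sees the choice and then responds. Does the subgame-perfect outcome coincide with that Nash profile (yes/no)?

Work backward from Player 2's decision.
- T → Player 2 plays C (best of 9, 17, 10); Player 1 gets 18.
- M → Player 2 plays C (best of 19, 20, 1); Player 1 gets 2.
- B → Player 2 plays L (best of 14, 11, 13); Player 1 gets 12.
Among 18, 2, 12, the best is 18 at T. Subgame-perfect outcome: (T, C) with payoffs (18, 17).
Now find the simultaneous Nash equilibrium.
Player 1's best replies: L→M; C→T; R→B.
Player 2's best replies: T→C; M→C; B→L.
The unique mutual best reply is (T, C), giving (18, 17).
Sequential outcome (T, C) coincides with the Nash profile (T, C).

yes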